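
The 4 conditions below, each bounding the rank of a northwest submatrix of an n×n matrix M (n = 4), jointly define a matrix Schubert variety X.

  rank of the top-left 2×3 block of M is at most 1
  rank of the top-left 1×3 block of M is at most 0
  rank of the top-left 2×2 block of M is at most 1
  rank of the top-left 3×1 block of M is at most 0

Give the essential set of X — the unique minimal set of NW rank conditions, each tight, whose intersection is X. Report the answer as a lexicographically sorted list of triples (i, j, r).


Computing R[i][j] = min implied NW-rank bound (n=4, 4 conditions):

  row 1: 0  0  0  1
  row 2: 0  1  1  2
  row 3: 0  1  2  3
  row 4: 1  2  3  4

second differences of R give the permutation w = (4, 2, 3, 1).

|D(w)|=5, |Ess(w)|=2:

[(1, 3, 0), (3, 1, 0)]


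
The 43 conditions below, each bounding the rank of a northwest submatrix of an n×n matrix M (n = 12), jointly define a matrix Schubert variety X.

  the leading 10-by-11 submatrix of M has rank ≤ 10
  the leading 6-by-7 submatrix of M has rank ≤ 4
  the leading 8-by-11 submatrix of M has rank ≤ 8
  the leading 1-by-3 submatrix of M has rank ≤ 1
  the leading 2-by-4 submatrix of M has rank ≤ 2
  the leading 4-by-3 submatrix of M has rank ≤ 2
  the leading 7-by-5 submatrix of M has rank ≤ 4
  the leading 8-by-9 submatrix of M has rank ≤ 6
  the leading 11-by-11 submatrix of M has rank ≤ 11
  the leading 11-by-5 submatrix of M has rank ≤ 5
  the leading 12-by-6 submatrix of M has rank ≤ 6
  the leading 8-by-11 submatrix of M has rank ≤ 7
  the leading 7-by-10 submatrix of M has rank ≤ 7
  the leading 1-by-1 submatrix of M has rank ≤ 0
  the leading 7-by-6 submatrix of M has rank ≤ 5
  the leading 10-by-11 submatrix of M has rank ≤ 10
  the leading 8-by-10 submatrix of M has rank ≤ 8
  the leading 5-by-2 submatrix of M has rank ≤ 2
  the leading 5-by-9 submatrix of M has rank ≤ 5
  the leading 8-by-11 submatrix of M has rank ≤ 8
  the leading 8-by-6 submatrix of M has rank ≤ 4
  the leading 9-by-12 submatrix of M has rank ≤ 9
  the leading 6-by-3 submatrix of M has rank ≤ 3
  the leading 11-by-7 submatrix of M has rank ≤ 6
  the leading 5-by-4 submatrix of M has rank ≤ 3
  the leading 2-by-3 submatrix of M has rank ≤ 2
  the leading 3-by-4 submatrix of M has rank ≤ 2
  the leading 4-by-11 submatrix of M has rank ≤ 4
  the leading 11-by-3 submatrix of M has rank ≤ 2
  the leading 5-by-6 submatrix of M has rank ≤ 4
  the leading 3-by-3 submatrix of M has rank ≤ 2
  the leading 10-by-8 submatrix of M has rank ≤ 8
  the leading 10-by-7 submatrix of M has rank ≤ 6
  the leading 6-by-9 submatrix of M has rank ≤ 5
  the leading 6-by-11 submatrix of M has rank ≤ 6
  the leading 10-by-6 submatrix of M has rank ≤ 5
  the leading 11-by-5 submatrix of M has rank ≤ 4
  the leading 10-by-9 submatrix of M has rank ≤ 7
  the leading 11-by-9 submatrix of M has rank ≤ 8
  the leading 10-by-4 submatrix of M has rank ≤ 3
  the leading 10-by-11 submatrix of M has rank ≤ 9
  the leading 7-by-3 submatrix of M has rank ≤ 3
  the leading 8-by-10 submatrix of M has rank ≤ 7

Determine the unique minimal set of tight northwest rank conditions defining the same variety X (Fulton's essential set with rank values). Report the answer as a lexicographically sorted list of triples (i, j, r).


The tightest implied rank at each (i,j), from the 43 conditions:

  R[1]: 0 1 1 1 1 1 1 1 1 1 1 1
  R[2]: 1 2 2 2 2 2 2 2 2 2 2 2
  R[3]: 1 2 2 2 3 3 3 3 3 3 3 3
  R[4]: 1 2 2 3 4 4 4 4 4 4 4 4
  R[5]: 1 2 2 3 4 4 4 5 5 5 5 5
  R[6]: 1 2 2 3 4 4 4 5 5 6 6 6
  R[7]: 1 2 2 3 4 4 5 6 6 7 7 7
  R[8]: 1 2 2 3 4 4 5 6 6 7 7 8
  R[9]: 1 2 2 3 4 5 6 7 7 8 8 9
  R[10]: 1 2 2 3 4 5 6 7 7 8 9 10
  R[11]: 1 2 2 3 4 5 6 7 8 9 10 11
  R[12]: 1 2 3 4 5 6 7 8 9 10 11 12

hence w(1..12) = (2, 1, 5, 4, 8, 10, 7, 12, 6, 11, 9, 3).

9 SE-corners of the 21-cell Rothe diagram give Ess(w):

[(1, 1, 0), (3, 4, 2), (6, 7, 4), (6, 9, 5), (8, 6, 4), (8, 9, 6), (8, 11, 7), (10, 9, 7), (11, 3, 2)]


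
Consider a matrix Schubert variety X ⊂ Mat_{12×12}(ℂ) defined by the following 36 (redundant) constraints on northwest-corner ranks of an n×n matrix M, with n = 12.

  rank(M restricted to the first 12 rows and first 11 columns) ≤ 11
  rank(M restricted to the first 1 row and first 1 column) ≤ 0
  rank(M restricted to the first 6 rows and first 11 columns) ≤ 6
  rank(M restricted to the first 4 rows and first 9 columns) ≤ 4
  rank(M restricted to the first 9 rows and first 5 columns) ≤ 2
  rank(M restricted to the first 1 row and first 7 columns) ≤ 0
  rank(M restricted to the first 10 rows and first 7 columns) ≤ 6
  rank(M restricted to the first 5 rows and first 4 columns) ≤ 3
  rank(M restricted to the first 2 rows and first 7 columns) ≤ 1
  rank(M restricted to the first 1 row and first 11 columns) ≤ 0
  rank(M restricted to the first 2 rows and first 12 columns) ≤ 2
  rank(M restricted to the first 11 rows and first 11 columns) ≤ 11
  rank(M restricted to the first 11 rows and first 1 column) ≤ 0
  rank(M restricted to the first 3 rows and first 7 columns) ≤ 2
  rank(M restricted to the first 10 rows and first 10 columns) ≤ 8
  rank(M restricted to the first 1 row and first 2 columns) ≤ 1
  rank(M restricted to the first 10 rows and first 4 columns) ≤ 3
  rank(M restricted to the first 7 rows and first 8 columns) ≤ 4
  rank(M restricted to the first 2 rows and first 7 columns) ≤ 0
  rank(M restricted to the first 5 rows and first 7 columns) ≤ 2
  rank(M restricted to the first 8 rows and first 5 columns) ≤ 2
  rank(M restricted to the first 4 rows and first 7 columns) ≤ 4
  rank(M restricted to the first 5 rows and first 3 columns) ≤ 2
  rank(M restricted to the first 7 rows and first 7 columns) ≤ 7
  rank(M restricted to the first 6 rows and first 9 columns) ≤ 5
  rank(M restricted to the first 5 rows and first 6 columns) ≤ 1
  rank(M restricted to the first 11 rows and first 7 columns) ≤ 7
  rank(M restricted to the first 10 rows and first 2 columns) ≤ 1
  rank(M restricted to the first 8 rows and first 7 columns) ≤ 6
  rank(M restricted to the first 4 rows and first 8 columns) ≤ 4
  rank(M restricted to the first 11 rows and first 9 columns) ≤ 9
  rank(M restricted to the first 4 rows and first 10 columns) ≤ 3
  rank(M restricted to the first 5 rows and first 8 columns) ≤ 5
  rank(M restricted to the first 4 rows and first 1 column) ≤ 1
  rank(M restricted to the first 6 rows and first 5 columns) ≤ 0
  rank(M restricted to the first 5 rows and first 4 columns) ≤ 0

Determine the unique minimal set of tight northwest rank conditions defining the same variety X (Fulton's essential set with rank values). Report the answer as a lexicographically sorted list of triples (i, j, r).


The tightest implied rank at each (i,j), from the 36 conditions:

  i=1: 0, 0, 0, 0, 0, 0, 0, 0, 0, 0, 0, 1
  i=2: 0, 0, 0, 0, 0, 0, 0, 1, 1, 1, 1, 2
  i=3: 0, 0, 0, 0, 0, 1, 1, 2, 2, 2, 2, 3
  i=4: 0, 0, 0, 0, 0, 1, 2, 3, 3, 3, 3, 4
  i=5: 0, 0, 0, 0, 0, 1, 2, 3, 4, 4, 4, 5
  i=6: 0, 0, 0, 0, 0, 1, 2, 3, 4, 5, 5, 6
  i=7: 0, 1, 1, 1, 1, 2, 3, 4, 5, 6, 6, 7
  i=8: 0, 1, 2, 2, 2, 3, 4, 5, 6, 7, 7, 8
  i=9: 0, 1, 2, 2, 2, 3, 4, 5, 6, 7, 8, 9
  i=10: 0, 1, 2, 3, 3, 4, 5, 6, 7, 8, 9, 10
  i=11: 0, 1, 2, 3, 4, 5, 6, 7, 8, 9, 10, 11
  i=12: 1, 2, 3, 4, 5, 6, 7, 8, 9, 10, 11, 12

reading off 1-entries of Δ²R: w = (12, 8, 6, 7, 9, 10, 2, 3, 11, 4, 5, 1).

|D(w)|=45, |Ess(w)|=5:

[(1, 11, 0), (2, 7, 0), (6, 5, 0), (9, 5, 2), (11, 1, 0)]


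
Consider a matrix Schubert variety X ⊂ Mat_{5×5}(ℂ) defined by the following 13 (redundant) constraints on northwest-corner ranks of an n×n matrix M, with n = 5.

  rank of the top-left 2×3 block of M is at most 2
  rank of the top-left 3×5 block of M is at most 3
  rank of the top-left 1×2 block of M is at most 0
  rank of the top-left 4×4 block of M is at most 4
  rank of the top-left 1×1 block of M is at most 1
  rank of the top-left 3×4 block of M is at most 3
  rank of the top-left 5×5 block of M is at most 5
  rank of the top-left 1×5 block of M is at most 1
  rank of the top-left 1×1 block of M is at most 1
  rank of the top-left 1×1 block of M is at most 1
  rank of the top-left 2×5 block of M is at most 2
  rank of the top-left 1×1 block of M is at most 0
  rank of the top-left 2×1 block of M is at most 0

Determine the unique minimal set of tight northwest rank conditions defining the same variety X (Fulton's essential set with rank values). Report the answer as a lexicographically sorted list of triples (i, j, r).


Rank table r_w(5×5) implied by the 13 constraints:

  row 1: 0, 0, 1, 1, 1
  row 2: 0, 1, 2, 2, 2
  row 3: 1, 2, 3, 3, 3
  row 4: 1, 2, 3, 4, 4
  row 5: 1, 2, 3, 4, 5

so w = (3, 2, 1, 4, 5).

ℓ(w)=3; the 2 essential cells (i,j,r):

[(1, 2, 0), (2, 1, 0)]


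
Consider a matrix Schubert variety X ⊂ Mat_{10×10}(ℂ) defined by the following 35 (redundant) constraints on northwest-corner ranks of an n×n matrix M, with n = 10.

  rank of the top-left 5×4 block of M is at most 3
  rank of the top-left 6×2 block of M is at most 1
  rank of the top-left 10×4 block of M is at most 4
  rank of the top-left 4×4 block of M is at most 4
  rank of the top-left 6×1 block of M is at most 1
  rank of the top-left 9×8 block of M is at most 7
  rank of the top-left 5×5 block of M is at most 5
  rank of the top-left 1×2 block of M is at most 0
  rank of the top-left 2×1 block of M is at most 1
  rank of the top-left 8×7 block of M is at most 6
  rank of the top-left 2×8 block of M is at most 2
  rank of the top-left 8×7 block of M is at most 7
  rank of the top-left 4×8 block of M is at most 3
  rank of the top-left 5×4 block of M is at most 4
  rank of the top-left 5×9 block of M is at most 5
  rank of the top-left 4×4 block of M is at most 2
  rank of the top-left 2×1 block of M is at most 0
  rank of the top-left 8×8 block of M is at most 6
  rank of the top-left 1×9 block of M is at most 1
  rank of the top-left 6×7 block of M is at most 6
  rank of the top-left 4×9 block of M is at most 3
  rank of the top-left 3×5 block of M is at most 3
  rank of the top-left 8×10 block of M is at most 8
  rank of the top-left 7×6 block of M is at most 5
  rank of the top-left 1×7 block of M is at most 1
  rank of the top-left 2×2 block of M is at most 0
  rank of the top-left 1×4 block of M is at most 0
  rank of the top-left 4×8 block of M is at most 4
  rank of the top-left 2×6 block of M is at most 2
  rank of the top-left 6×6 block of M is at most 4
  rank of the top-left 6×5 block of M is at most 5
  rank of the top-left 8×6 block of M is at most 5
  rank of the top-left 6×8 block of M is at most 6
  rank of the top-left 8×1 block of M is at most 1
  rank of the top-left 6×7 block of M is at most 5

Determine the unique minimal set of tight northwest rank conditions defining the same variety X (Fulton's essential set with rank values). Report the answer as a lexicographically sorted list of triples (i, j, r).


Reconstructing r_w from the 35 given conditions:

  0 | 0 | 0 | 0 | 1 | 1 | 1 | 1 | 1 | 1
  0 | 0 | 1 | 1 | 2 | 2 | 2 | 2 | 2 | 2
  1 | 1 | 2 | 2 | 3 | 3 | 3 | 3 | 3 | 3
  1 | 1 | 2 | 2 | 3 | 3 | 3 | 3 | 3 | 4
  1 | 1 | 2 | 3 | 4 | 4 | 4 | 4 | 4 | 5
  1 | 1 | 2 | 3 | 4 | 4 | 5 | 5 | 5 | 6
  1 | 2 | 3 | 4 | 5 | 5 | 6 | 6 | 6 | 7
  1 | 2 | 3 | 4 | 5 | 5 | 6 | 6 | 7 | 8
  1 | 2 | 3 | 4 | 5 | 6 | 7 | 7 | 8 | 9
  1 | 2 | 3 | 4 | 5 | 6 | 7 | 8 | 9 | 10

giving w = (5, 3, 1, 10, 4, 7, 2, 9, 6, 8) via Δ²R.

ℓ(w)=17; the 8 essential cells (i,j,r):

[(1, 4, 0), (2, 2, 0), (4, 4, 2), (4, 9, 3), (6, 2, 1), (6, 6, 4), (8, 6, 5), (8, 8, 6)]


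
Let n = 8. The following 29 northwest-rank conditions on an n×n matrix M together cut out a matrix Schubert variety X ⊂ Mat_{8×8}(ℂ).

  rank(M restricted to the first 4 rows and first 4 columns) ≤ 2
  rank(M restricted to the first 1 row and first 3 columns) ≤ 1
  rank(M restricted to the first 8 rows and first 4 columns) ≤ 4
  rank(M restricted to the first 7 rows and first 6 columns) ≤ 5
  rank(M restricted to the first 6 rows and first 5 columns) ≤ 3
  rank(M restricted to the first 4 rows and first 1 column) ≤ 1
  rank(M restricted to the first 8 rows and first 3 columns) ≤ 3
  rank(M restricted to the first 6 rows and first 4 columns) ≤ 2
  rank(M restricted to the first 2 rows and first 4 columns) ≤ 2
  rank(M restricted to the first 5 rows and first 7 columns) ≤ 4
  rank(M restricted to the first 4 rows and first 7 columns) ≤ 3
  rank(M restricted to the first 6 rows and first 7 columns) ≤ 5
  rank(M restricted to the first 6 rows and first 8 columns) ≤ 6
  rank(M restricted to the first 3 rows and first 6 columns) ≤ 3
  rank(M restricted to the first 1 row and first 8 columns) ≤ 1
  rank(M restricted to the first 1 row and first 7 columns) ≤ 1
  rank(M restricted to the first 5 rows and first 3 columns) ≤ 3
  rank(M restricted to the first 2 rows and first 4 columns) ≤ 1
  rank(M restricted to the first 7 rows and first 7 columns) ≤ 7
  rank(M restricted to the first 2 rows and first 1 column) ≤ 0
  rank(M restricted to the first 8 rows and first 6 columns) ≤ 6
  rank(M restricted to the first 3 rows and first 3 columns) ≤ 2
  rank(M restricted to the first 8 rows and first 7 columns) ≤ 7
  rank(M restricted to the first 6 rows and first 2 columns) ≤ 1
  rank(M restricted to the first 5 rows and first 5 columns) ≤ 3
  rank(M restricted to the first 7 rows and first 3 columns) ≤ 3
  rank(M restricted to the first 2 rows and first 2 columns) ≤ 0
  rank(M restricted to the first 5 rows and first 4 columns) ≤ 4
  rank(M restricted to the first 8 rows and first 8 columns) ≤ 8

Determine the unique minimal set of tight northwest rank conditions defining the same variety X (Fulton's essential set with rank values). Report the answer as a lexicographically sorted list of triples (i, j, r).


Recovering R(i,j) via the rank-extension bound from the 29 conditions:

  i=1: 0 | 0 | 1 | 1 | 1 | 1 | 1 | 1
  i=2: 0 | 0 | 1 | 1 | 2 | 2 | 2 | 2
  i=3: 1 | 1 | 2 | 2 | 3 | 3 | 3 | 3
  i=4: 1 | 1 | 2 | 2 | 3 | 3 | 3 | 4
  i=5: 1 | 1 | 2 | 2 | 3 | 4 | 4 | 5
  i=6: 1 | 1 | 2 | 2 | 3 | 4 | 5 | 6
  i=7: 1 | 2 | 3 | 3 | 4 | 5 | 6 | 7
  i=8: 1 | 2 | 3 | 4 | 5 | 6 | 7 | 8

second differences of R give the permutation w = (3, 5, 1, 8, 6, 7, 2, 4).

ℓ(w)=13; the 5 essential cells (i,j,r):

[(2, 2, 0), (2, 4, 1), (4, 7, 3), (6, 2, 1), (6, 4, 2)]


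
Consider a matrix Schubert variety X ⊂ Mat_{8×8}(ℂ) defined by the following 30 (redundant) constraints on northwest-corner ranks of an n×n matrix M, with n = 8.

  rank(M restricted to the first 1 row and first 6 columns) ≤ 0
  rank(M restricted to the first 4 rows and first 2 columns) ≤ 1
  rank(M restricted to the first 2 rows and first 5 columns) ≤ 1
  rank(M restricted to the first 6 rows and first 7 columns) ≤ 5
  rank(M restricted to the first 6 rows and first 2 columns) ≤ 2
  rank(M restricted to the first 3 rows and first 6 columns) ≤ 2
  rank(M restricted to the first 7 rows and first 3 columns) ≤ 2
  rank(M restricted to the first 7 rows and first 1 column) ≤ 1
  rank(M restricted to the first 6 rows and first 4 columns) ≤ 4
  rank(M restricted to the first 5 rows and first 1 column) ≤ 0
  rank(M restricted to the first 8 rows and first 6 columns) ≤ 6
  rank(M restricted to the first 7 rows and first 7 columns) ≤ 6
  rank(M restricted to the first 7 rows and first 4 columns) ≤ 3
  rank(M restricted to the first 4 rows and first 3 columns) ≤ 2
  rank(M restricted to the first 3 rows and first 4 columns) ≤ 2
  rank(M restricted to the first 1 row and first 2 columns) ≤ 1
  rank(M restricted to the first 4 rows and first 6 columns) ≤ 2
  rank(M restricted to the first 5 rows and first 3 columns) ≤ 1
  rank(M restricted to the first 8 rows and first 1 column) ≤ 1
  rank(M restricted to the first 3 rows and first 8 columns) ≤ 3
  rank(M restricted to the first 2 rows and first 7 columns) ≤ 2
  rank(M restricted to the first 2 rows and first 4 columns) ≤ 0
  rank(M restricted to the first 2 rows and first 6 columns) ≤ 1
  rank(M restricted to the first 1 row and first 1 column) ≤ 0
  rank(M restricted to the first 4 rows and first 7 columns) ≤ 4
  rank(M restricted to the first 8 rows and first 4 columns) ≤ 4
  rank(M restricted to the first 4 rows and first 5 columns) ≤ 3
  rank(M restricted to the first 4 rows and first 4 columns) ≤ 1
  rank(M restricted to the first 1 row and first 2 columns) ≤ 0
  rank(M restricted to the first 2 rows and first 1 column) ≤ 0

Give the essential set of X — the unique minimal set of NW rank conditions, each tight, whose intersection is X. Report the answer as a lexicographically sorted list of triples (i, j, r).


Recovering R(i,j) via the rank-extension bound from the 30 conditions:

  0 | 0 | 0 | 0 | 0 | 0 | 1 | 1
  0 | 0 | 0 | 0 | 1 | 1 | 2 | 2
  0 | 1 | 1 | 1 | 2 | 2 | 3 | 3
  0 | 1 | 1 | 1 | 2 | 2 | 3 | 4
  0 | 1 | 1 | 2 | 3 | 3 | 4 | 5
  1 | 2 | 2 | 3 | 4 | 4 | 5 | 6
  1 | 2 | 2 | 3 | 4 | 5 | 6 | 7
  1 | 2 | 3 | 4 | 5 | 6 | 7 | 8

reading off 1-entries of Δ²R: w = (7, 5, 2, 8, 4, 1, 6, 3).

Fulton essential set (7 of the 18 Rothe cells):

[(1, 6, 0), (2, 4, 0), (4, 4, 1), (4, 6, 2), (5, 1, 0), (5, 3, 1), (7, 3, 2)]


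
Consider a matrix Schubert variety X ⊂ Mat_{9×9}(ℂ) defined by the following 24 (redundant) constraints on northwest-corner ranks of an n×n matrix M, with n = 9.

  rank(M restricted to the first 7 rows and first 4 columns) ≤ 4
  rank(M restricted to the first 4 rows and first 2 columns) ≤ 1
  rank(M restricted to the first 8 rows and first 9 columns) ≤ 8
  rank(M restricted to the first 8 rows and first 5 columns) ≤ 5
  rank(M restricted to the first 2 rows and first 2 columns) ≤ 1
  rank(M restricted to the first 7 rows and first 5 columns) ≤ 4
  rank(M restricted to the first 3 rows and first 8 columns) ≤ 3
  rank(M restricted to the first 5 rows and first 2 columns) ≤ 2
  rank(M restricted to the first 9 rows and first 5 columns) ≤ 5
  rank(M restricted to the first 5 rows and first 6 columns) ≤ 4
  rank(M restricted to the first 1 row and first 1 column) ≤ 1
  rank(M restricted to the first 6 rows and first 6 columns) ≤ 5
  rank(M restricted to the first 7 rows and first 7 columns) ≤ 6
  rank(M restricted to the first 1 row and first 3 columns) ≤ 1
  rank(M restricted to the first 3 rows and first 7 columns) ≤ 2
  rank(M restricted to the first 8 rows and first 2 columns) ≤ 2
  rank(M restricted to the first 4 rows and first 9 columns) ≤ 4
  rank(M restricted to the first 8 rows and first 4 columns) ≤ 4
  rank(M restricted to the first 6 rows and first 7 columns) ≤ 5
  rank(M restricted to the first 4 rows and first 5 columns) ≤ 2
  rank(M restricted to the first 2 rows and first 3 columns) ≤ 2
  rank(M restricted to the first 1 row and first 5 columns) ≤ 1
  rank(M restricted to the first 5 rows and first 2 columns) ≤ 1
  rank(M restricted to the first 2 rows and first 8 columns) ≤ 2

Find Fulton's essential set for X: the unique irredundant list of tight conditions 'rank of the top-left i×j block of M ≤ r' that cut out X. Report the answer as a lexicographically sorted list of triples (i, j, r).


Propagating the 24 rank bounds to every northwest block:

  i=1: 1 | 1 | 1 | 1 | 1 | 1 | 1 | 1 | 1
  i=2: 1 | 1 | 2 | 2 | 2 | 2 | 2 | 2 | 2
  i=3: 1 | 1 | 2 | 2 | 2 | 2 | 2 | 3 | 3
  i=4: 1 | 1 | 2 | 2 | 2 | 3 | 3 | 4 | 4
  i=5: 1 | 1 | 2 | 3 | 3 | 4 | 4 | 5 | 5
  i=6: 1 | 2 | 3 | 4 | 4 | 5 | 5 | 6 | 6
  i=7: 1 | 2 | 3 | 4 | 4 | 5 | 6 | 7 | 7
  i=8: 1 | 2 | 3 | 4 | 5 | 6 | 7 | 8 | 8
  i=9: 1 | 2 | 3 | 4 | 5 | 6 | 7 | 8 | 9

so w = (1, 3, 8, 6, 4, 2, 7, 5, 9).

|D(w)|=11, |Ess(w)|=4:

[(3, 7, 2), (4, 5, 2), (5, 2, 1), (7, 5, 4)]


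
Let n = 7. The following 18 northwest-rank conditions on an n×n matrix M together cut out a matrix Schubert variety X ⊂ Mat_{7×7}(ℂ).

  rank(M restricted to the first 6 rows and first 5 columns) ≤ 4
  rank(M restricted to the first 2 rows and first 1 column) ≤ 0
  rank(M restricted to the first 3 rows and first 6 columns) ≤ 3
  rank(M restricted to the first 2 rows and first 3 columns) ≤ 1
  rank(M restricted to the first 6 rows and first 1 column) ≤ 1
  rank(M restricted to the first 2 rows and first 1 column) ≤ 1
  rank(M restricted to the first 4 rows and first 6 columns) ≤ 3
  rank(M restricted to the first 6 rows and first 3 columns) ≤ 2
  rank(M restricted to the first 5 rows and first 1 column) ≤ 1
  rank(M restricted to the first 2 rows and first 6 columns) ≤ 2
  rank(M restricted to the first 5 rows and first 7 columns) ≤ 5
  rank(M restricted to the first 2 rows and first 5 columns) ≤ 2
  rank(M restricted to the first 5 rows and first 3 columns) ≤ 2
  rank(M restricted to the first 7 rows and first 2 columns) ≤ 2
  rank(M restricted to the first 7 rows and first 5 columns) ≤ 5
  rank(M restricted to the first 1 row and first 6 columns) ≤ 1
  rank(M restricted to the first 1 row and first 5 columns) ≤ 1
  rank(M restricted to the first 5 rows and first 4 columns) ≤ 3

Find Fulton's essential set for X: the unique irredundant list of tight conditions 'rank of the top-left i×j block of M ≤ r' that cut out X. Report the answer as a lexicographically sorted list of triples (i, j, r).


Propagating the 18 rank bounds to every northwest block:

  R[1]: 0, 1, 1, 1, 1, 1, 1
  R[2]: 0, 1, 1, 2, 2, 2, 2
  R[3]: 1, 2, 2, 3, 3, 3, 3
  R[4]: 1, 2, 2, 3, 3, 3, 4
  R[5]: 1, 2, 2, 3, 4, 4, 5
  R[6]: 1, 2, 2, 3, 4, 5, 6
  R[7]: 1, 2, 3, 4, 5, 6, 7

reading off 1-entries of Δ²R: w = (2, 4, 1, 7, 5, 6, 3).

4 SE-corners of the 8-cell Rothe diagram give Ess(w):

[(2, 1, 0), (2, 3, 1), (4, 6, 3), (6, 3, 2)]


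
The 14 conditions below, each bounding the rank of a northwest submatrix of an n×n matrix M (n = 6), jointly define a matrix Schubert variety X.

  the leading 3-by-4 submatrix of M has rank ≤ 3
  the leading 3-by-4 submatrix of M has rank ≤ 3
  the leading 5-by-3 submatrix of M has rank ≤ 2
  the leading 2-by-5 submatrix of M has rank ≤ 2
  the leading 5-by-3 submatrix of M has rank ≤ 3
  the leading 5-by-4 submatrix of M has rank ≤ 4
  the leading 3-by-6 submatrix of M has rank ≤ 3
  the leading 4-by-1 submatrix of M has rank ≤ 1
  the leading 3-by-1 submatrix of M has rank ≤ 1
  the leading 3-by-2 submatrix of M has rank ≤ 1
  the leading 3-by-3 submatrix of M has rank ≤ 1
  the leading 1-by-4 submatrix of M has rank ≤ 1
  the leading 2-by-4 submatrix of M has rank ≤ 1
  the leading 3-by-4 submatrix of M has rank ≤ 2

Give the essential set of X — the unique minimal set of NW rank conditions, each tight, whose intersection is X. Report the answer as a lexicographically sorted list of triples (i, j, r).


Computing R[i][j] = min implied NW-rank bound (n=6, 14 conditions):

  row 1: 1 | 1 | 1 | 1 | 1 | 1
  row 2: 1 | 1 | 1 | 1 | 2 | 2
  row 3: 1 | 1 | 1 | 2 | 3 | 3
  row 4: 1 | 2 | 2 | 3 | 4 | 4
  row 5: 1 | 2 | 2 | 3 | 4 | 5
  row 6: 1 | 2 | 3 | 4 | 5 | 6

second differences of R give the permutation w = (1, 5, 4, 2, 6, 3).

Fulton essential set (3 of the 6 Rothe cells):

[(2, 4, 1), (3, 3, 1), (5, 3, 2)]


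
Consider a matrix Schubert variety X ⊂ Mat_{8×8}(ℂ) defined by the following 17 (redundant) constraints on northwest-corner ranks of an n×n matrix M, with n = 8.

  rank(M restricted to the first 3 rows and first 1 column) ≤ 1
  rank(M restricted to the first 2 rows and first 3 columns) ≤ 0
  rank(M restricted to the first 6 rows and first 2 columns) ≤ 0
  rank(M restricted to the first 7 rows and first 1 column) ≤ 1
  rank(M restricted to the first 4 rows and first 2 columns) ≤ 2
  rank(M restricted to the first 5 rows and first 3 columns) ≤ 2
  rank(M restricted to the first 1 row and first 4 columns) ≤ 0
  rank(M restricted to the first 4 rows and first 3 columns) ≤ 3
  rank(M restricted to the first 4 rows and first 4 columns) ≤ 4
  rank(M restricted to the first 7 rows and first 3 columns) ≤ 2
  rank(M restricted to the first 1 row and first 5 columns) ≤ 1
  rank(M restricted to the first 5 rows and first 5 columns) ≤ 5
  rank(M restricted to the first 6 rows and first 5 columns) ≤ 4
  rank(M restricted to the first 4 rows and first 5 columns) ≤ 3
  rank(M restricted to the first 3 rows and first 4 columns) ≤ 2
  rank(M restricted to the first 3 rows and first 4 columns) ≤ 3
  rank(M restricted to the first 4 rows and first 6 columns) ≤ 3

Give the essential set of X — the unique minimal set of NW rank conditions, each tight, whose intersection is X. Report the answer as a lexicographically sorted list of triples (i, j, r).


The tightest implied rank at each (i,j), from the 17 conditions:

  row 1: 0, 0, 0, 0, 1, 1, 1, 1
  row 2: 0, 0, 0, 1, 2, 2, 2, 2
  row 3: 0, 0, 1, 2, 3, 3, 3, 3
  row 4: 0, 0, 1, 2, 3, 3, 4, 4
  row 5: 0, 0, 1, 2, 3, 4, 5, 5
  row 6: 0, 0, 1, 2, 3, 4, 5, 6
  row 7: 1, 1, 2, 3, 4, 5, 6, 7
  row 8: 1, 2, 3, 4, 5, 6, 7, 8

reading off 1-entries of Δ²R: w = (5, 4, 3, 7, 6, 8, 1, 2).

ℓ(w)=16; the 4 essential cells (i,j,r):

[(1, 4, 0), (2, 3, 0), (4, 6, 3), (6, 2, 0)]


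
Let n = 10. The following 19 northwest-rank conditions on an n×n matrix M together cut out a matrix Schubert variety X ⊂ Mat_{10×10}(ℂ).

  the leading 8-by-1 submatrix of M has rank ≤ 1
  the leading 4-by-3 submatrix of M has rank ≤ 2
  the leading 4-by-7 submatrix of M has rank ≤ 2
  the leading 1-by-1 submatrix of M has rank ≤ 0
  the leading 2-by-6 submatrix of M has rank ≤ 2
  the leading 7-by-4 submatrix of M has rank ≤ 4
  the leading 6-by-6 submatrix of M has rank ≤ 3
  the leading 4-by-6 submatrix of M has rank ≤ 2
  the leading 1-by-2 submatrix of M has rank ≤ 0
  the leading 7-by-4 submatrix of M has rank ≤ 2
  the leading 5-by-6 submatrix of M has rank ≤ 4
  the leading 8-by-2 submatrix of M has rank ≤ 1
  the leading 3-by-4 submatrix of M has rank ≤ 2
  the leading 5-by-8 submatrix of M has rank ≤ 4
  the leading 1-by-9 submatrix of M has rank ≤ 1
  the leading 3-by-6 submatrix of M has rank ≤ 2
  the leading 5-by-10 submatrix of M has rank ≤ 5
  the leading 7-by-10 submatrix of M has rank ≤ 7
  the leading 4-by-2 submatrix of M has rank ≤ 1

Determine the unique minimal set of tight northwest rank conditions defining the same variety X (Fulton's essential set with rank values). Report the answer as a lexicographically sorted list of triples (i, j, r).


Propagating the 19 rank bounds to every northwest block:

  i=1: 0, 0, 1, 1, 1, 1, 1, 1, 1, 1
  i=2: 1, 1, 2, 2, 2, 2, 2, 2, 2, 2
  i=3: 1, 1, 2, 2, 2, 2, 2, 3, 3, 3
  i=4: 1, 1, 2, 2, 2, 2, 2, 3, 4, 4
  i=5: 1, 1, 2, 2, 3, 3, 3, 4, 5, 5
  i=6: 1, 1, 2, 2, 3, 3, 4, 5, 6, 6
  i=7: 1, 1, 2, 2, 3, 4, 5, 6, 7, 7
  i=8: 1, 1, 2, 3, 4, 5, 6, 7, 8, 8
  i=9: 1, 2, 3, 4, 5, 6, 7, 8, 9, 9
  i=10: 1, 2, 3, 4, 5, 6, 7, 8, 9, 10

the unique w with this rank table is (3, 1, 8, 9, 5, 7, 6, 4, 2, 10).

5 SE-corners of the 20-cell Rothe diagram give Ess(w):

[(1, 2, 0), (4, 7, 2), (6, 6, 3), (7, 4, 2), (8, 2, 1)]


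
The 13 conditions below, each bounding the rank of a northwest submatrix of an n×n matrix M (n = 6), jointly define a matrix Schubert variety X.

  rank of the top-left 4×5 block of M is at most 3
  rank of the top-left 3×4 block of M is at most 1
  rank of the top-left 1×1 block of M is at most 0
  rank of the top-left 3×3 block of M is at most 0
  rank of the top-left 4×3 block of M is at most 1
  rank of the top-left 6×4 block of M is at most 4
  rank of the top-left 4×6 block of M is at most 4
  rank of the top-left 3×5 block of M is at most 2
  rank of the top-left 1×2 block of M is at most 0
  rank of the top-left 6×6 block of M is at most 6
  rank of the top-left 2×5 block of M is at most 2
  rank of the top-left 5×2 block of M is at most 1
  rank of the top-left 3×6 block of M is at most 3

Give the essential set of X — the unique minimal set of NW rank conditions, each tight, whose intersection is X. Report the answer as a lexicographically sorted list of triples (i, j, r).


Reconstructing r_w from the 13 given conditions:

  0, 0, 0, 1, 1, 1
  0, 0, 0, 1, 2, 2
  0, 0, 0, 1, 2, 3
  1, 1, 1, 2, 3, 4
  1, 1, 2, 3, 4, 5
  1, 2, 3, 4, 5, 6

the unique w with this rank table is (4, 5, 6, 1, 3, 2).

Rothe diagram D(w) (10 cells), 2 SE-corners (essential conditions):

[(3, 3, 0), (5, 2, 1)]


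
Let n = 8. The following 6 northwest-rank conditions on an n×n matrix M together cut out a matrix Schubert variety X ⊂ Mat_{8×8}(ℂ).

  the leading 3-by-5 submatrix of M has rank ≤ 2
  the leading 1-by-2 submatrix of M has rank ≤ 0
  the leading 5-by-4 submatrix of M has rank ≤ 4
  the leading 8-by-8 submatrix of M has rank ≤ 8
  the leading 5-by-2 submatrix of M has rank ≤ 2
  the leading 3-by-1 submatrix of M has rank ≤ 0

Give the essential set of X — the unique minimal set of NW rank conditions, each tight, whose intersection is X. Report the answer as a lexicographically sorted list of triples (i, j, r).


The tightest implied rank at each (i,j), from the 6 conditions:

  i=1: 0 | 0 | 1 | 1 | 1 | 1 | 1 | 1
  i=2: 0 | 1 | 2 | 2 | 2 | 2 | 2 | 2
  i=3: 0 | 1 | 2 | 2 | 2 | 3 | 3 | 3
  i=4: 1 | 2 | 3 | 3 | 3 | 4 | 4 | 4
  i=5: 1 | 2 | 3 | 4 | 4 | 5 | 5 | 5
  i=6: 1 | 2 | 3 | 4 | 5 | 6 | 6 | 6
  i=7: 1 | 2 | 3 | 4 | 5 | 6 | 7 | 7
  i=8: 1 | 2 | 3 | 4 | 5 | 6 | 7 | 8

so w = (3, 2, 6, 1, 4, 5, 7, 8).

Rothe diagram D(w) (6 cells), 3 SE-corners (essential conditions):

[(1, 2, 0), (3, 1, 0), (3, 5, 2)]


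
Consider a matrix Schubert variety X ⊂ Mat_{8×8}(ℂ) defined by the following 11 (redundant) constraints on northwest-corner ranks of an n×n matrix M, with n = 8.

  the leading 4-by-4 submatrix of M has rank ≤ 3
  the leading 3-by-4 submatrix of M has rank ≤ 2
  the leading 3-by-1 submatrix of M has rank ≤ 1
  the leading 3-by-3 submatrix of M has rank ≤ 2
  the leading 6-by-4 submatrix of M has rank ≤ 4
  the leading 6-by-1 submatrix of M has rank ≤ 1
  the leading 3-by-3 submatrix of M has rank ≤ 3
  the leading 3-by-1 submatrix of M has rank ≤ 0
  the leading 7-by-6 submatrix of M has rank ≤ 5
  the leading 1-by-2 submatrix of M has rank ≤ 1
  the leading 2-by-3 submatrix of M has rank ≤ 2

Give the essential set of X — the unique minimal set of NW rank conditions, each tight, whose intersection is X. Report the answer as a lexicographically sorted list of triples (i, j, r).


Computing R[i][j] = min implied NW-rank bound (n=8, 11 conditions):

  row 1: 0 | 1 | 1 | 1 | 1 | 1 | 1 | 1
  row 2: 0 | 1 | 2 | 2 | 2 | 2 | 2 | 2
  row 3: 0 | 1 | 2 | 2 | 3 | 3 | 3 | 3
  row 4: 1 | 2 | 3 | 3 | 4 | 4 | 4 | 4
  row 5: 1 | 2 | 3 | 4 | 5 | 5 | 5 | 5
  row 6: 1 | 2 | 3 | 4 | 5 | 5 | 6 | 6
  row 7: 1 | 2 | 3 | 4 | 5 | 5 | 6 | 7
  row 8: 1 | 2 | 3 | 4 | 5 | 6 | 7 | 8

hence w(1..8) = (2, 3, 5, 1, 4, 7, 8, 6).

Fulton essential set (3 of the 6 Rothe cells):

[(3, 1, 0), (3, 4, 2), (7, 6, 5)]


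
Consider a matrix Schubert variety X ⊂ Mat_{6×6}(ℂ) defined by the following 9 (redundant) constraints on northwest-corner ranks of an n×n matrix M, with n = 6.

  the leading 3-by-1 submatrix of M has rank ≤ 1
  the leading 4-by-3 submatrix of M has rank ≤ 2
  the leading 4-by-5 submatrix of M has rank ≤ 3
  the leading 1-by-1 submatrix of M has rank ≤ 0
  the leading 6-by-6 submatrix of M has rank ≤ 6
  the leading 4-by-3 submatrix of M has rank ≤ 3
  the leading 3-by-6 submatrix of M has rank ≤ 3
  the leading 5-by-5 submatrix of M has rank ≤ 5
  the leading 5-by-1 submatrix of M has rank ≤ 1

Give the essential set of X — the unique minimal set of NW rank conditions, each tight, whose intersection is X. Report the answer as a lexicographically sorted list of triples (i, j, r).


Computing R[i][j] = min implied NW-rank bound (n=6, 9 conditions):

  row 1: 0 | 1 | 1 | 1 | 1 | 1
  row 2: 1 | 2 | 2 | 2 | 2 | 2
  row 3: 1 | 2 | 2 | 3 | 3 | 3
  row 4: 1 | 2 | 2 | 3 | 3 | 4
  row 5: 1 | 2 | 3 | 4 | 4 | 5
  row 6: 1 | 2 | 3 | 4 | 5 | 6

giving w = (2, 1, 4, 6, 3, 5) via Δ²R.

ℓ(w)=4; the 3 essential cells (i,j,r):

[(1, 1, 0), (4, 3, 2), (4, 5, 3)]


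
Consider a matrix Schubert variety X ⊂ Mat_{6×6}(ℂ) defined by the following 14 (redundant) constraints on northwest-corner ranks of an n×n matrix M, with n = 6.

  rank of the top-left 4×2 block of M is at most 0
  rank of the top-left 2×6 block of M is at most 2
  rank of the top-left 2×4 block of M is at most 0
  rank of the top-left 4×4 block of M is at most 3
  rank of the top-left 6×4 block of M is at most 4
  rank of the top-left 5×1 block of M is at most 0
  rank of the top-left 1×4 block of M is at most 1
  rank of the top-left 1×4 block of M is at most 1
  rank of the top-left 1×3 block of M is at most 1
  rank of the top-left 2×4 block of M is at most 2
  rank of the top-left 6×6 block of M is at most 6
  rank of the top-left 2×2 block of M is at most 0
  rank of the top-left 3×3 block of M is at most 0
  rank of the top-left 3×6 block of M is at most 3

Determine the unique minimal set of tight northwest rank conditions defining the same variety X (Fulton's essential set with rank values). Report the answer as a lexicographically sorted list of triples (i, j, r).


Propagating the 14 rank bounds to every northwest block:

  0 | 0 | 0 | 0 | 1 | 1
  0 | 0 | 0 | 0 | 1 | 2
  0 | 0 | 0 | 1 | 2 | 3
  0 | 0 | 1 | 2 | 3 | 4
  0 | 1 | 2 | 3 | 4 | 5
  1 | 2 | 3 | 4 | 5 | 6

reading off 1-entries of Δ²R: w = (5, 6, 4, 3, 2, 1).

Fulton essential set (4 of the 14 Rothe cells):

[(2, 4, 0), (3, 3, 0), (4, 2, 0), (5, 1, 0)]


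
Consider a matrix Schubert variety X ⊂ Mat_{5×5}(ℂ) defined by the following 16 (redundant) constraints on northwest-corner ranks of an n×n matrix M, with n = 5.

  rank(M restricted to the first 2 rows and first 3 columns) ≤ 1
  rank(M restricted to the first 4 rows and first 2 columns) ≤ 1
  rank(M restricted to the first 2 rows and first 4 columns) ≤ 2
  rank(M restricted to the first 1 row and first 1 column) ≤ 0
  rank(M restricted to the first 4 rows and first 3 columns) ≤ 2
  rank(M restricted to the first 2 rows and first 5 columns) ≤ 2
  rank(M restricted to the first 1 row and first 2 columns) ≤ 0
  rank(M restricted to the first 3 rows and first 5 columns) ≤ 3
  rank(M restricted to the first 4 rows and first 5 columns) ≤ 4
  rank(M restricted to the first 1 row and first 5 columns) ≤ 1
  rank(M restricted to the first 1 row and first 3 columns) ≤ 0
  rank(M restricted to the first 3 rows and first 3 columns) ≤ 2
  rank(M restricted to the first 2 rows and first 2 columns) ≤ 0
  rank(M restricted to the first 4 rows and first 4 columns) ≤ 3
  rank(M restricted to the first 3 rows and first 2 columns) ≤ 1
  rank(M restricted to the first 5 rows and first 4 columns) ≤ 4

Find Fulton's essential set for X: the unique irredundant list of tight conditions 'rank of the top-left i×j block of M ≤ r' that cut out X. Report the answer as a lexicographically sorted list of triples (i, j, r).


Reconstructing r_w from the 16 given conditions:

  R[1]: 0  0  0  1  1
  R[2]: 0  0  1  2  2
  R[3]: 1  1  2  3  3
  R[4]: 1  1  2  3  4
  R[5]: 1  2  3  4  5

second differences of R give the permutation w = (4, 3, 1, 5, 2).

3 SE-corners of the 6-cell Rothe diagram give Ess(w):

[(1, 3, 0), (2, 2, 0), (4, 2, 1)]


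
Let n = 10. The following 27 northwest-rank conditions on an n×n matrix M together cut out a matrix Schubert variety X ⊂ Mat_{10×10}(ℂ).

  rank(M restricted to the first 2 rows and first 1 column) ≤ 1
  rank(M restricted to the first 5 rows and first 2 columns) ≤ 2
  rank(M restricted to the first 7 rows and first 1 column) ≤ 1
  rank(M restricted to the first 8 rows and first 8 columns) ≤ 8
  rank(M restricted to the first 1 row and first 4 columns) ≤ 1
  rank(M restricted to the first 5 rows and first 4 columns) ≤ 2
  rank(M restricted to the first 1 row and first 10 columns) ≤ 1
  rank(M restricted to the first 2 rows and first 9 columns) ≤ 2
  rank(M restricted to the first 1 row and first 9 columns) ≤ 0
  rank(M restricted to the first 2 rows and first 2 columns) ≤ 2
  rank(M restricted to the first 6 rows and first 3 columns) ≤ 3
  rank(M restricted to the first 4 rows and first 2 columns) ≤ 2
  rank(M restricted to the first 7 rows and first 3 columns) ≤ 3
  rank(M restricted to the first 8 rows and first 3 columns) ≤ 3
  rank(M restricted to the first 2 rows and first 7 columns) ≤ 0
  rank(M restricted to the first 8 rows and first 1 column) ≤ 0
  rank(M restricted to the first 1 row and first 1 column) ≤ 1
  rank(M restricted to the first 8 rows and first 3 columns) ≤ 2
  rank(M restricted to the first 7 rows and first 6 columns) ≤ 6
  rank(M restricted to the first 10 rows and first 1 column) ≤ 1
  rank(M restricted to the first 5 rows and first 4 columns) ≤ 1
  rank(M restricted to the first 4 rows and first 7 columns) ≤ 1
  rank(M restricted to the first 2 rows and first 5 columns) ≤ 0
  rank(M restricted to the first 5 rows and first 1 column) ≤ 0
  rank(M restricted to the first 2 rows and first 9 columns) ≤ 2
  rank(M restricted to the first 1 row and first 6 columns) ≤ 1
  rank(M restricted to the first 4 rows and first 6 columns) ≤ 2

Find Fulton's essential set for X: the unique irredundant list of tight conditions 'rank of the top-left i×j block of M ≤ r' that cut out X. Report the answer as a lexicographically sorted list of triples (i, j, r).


Propagating the 27 rank bounds to every northwest block:

  0 0 0 0 0 0 0 0 0 1
  0 0 0 0 0 0 0 1 1 2
  0 1 1 1 1 1 1 2 2 3
  0 1 1 1 1 1 1 2 3 4
  0 1 1 1 2 2 2 3 4 5
  0 1 2 2 3 3 3 4 5 6
  0 1 2 3 4 4 4 5 6 7
  0 1 2 3 4 5 5 6 7 8
  1 2 3 4 5 6 6 7 8 9
  1 2 3 4 5 6 7 8 9 10

the unique w with this rank table is (10, 8, 2, 9, 5, 3, 4, 6, 1, 7).

ℓ(w)=29; the 5 essential cells (i,j,r):

[(1, 9, 0), (2, 7, 0), (4, 7, 1), (5, 4, 1), (8, 1, 0)]


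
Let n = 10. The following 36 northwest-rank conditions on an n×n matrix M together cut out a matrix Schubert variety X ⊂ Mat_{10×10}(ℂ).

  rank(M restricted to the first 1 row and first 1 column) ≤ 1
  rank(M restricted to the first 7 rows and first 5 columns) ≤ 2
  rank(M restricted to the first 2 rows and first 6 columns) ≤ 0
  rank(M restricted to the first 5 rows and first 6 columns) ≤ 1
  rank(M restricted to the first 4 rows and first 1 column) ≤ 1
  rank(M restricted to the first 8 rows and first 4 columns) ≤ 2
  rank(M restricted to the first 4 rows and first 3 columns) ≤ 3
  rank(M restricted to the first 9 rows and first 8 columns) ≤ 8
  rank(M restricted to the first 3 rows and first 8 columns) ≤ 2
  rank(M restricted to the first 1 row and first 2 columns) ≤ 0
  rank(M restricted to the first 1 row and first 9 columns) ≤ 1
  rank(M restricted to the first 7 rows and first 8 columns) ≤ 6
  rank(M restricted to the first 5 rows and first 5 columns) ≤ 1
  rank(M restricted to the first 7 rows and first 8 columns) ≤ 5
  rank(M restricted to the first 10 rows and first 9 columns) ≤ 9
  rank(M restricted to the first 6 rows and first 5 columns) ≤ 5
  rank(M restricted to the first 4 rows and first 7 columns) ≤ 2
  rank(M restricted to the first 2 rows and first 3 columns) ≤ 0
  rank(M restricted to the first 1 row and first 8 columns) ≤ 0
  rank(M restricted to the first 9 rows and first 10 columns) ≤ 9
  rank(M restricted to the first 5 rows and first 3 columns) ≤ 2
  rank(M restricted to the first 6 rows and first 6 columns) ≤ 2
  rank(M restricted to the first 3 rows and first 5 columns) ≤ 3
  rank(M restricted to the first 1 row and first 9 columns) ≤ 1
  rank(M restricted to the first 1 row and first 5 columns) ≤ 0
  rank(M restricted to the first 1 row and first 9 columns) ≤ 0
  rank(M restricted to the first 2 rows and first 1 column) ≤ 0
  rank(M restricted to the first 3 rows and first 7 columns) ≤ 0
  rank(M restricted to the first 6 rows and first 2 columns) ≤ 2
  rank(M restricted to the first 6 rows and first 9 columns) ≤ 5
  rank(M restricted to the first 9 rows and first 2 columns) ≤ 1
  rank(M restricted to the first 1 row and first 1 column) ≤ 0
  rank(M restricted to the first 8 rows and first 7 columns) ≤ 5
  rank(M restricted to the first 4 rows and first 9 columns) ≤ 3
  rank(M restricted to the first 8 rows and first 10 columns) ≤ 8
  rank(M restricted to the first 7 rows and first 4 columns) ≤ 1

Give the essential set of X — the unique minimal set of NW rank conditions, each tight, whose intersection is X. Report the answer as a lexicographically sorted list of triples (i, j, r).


Computing R[i][j] = min implied NW-rank bound (n=10, 36 conditions):

  R[1]: 0, 0, 0, 0, 0, 0, 0, 0, 0, 1
  R[2]: 0, 0, 0, 0, 0, 0, 0, 1, 1, 2
  R[3]: 0, 0, 0, 0, 0, 0, 0, 1, 2, 3
  R[4]: 1, 1, 1, 1, 1, 1, 1, 2, 3, 4
  R[5]: 1, 1, 1, 1, 1, 1, 2, 3, 4, 5
  R[6]: 1, 1, 1, 1, 2, 2, 3, 4, 5, 6
  R[7]: 1, 1, 1, 1, 2, 3, 4, 5, 6, 7
  R[8]: 1, 1, 2, 2, 3, 4, 5, 6, 7, 8
  R[9]: 1, 1, 2, 3, 4, 5, 6, 7, 8, 9
  R[10]: 1, 2, 3, 4, 5, 6, 7, 8, 9, 10

giving w = (10, 8, 9, 1, 7, 5, 6, 3, 4, 2) via Δ²R.

Fulton essential set (5 of the 36 Rothe cells):

[(1, 9, 0), (3, 7, 0), (5, 6, 1), (7, 4, 1), (9, 2, 1)]
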